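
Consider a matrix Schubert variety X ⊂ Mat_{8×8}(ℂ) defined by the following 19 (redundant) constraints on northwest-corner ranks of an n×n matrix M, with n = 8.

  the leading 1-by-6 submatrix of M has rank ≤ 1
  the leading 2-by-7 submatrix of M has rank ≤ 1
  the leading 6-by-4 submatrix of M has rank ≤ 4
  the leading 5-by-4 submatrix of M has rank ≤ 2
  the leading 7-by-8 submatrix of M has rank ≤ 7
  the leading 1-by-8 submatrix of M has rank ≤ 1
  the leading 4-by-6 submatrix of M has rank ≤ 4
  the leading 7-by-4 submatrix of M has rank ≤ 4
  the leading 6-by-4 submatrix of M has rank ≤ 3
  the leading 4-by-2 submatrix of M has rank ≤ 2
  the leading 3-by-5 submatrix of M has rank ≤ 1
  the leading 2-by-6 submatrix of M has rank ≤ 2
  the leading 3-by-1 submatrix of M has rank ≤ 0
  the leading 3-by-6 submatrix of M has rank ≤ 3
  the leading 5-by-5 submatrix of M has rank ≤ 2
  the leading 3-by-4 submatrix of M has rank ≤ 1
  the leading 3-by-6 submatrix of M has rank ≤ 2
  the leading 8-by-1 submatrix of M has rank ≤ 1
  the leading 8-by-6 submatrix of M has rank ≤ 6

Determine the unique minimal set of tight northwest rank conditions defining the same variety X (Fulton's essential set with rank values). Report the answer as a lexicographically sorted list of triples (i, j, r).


Rank table r_w(8×8) implied by the 19 constraints:

  R[1]: 0  1  1  1  1  1  1  1
  R[2]: 0  1  1  1  1  1  1  2
  R[3]: 0  1  1  1  1  2  2  3
  R[4]: 1  2  2  2  2  3  3  4
  R[5]: 1  2  2  2  2  3  4  5
  R[6]: 1  2  3  3  3  4  5  6
  R[7]: 1  2  3  4  4  5  6  7
  R[8]: 1  2  3  4  5  6  7  8

giving w = (2, 8, 6, 1, 7, 3, 4, 5) via Δ²R.

D(w) has 14 cells with 4 SE-corners; essential set:

[(2, 7, 1), (3, 1, 0), (3, 5, 1), (5, 5, 2)]


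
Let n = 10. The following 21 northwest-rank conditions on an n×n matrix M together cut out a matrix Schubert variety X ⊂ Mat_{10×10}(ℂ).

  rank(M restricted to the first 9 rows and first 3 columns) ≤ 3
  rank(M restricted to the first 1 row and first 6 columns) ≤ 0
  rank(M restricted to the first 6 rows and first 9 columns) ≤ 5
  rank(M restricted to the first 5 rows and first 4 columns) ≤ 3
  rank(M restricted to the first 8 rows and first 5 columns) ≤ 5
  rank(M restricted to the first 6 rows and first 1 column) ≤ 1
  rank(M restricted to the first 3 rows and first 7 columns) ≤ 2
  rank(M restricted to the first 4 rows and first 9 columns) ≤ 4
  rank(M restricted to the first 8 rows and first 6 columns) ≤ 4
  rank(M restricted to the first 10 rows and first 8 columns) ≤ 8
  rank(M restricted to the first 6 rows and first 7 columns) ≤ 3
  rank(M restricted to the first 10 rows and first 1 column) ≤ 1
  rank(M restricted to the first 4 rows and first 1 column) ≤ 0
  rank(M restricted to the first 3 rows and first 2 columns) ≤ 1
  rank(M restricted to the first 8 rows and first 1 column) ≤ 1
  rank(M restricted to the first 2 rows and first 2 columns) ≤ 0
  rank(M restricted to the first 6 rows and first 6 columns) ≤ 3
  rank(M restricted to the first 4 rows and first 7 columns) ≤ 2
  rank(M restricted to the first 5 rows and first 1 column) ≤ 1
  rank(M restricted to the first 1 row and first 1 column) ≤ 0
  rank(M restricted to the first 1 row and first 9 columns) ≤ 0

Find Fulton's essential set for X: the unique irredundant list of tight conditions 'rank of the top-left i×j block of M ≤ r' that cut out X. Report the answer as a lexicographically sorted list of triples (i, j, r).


Reconstructing r_w from the 21 given conditions:

  R[1]: 0  0  0  0  0  0  0  0  0  1
  R[2]: 0  0  1  1  1  1  1  1  1  2
  R[3]: 0  1  2  2  2  2  2  2  2  3
  R[4]: 0  1  2  2  2  2  2  3  3  4
  R[5]: 1  2  3  3  3  3  3  4  4  5
  R[6]: 1  2  3  3  3  3  3  4  5  6
  R[7]: 1  2  3  4  4  4  4  5  6  7
  R[8]: 1  2  3  4  4  4  5  6  7  8
  R[9]: 1  2  3  4  5  5  6  7  8  9
  R[10]: 1  2  3  4  5  6  7  8  9  10

hence w(1..10) = (10, 3, 2, 8, 1, 9, 4, 7, 5, 6).

ℓ(w)=23; the 6 essential cells (i,j,r):

[(1, 9, 0), (2, 2, 0), (4, 1, 0), (4, 7, 2), (6, 7, 3), (8, 6, 4)]


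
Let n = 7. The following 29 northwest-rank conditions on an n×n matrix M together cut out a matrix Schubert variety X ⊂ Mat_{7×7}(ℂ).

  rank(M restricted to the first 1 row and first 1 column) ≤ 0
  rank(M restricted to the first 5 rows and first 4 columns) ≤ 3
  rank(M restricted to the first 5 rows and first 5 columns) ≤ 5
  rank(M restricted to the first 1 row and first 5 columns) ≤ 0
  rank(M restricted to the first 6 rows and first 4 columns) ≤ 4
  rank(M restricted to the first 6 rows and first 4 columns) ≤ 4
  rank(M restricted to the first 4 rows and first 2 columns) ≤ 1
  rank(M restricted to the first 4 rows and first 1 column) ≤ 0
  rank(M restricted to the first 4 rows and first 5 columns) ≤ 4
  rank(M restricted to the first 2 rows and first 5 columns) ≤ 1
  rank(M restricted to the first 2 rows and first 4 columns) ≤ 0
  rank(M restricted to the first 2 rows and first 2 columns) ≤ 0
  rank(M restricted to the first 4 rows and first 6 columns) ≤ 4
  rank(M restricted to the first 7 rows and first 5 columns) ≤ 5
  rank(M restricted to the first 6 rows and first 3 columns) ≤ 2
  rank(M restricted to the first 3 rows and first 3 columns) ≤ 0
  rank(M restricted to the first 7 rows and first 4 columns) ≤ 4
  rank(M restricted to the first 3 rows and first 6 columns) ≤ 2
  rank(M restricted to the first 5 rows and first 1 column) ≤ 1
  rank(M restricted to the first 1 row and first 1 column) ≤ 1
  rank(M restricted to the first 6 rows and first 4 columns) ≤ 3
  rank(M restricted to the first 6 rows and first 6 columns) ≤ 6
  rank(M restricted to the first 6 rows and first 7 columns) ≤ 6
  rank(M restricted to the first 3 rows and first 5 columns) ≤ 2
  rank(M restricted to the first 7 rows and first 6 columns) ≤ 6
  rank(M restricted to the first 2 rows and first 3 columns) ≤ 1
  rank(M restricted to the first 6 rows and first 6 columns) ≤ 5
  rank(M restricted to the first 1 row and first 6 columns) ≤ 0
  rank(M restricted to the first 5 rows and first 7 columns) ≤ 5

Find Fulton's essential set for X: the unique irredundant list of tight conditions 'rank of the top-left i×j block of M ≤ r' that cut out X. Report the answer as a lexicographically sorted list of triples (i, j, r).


Recovering R(i,j) via the rank-extension bound from the 29 conditions:

  row 1: 0, 0, 0, 0, 0, 0, 1
  row 2: 0, 0, 0, 0, 1, 1, 2
  row 3: 0, 0, 0, 1, 2, 2, 3
  row 4: 0, 1, 1, 2, 3, 3, 4
  row 5: 1, 2, 2, 3, 4, 4, 5
  row 6: 1, 2, 2, 3, 4, 5, 6
  row 7: 1, 2, 3, 4, 5, 6, 7

giving w = (7, 5, 4, 2, 1, 6, 3) via Δ²R.

|D(w)|=15, |Ess(w)|=5:

[(1, 6, 0), (2, 4, 0), (3, 3, 0), (4, 1, 0), (6, 3, 2)]


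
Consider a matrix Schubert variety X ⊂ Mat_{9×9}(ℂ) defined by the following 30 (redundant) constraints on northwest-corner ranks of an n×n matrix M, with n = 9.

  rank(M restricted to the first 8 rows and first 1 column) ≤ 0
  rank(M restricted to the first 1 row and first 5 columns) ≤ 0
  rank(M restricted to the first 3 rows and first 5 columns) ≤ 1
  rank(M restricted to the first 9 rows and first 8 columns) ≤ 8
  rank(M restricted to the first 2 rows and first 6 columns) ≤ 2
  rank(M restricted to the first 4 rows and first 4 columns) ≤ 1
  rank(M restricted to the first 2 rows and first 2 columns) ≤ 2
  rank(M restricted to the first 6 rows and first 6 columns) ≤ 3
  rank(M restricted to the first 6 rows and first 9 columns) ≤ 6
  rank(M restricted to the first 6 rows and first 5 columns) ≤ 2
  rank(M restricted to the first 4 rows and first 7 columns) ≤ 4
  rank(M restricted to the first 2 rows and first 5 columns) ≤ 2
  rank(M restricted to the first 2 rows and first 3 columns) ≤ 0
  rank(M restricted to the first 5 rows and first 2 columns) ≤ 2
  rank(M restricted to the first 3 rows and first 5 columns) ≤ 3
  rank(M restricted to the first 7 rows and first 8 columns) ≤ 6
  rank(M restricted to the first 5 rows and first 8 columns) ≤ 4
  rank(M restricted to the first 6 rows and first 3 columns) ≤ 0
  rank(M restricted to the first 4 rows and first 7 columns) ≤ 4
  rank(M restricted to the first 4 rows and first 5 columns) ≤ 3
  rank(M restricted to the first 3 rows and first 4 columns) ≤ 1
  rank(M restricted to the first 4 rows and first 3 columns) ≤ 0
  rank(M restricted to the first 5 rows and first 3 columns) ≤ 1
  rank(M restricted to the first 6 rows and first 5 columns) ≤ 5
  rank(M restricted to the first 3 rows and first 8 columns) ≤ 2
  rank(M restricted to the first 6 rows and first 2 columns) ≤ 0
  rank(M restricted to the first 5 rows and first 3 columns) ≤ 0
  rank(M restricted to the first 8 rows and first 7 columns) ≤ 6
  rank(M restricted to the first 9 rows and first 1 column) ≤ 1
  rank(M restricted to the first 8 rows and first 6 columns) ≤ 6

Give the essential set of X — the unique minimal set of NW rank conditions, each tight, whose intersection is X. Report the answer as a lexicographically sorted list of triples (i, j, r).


Computing R[i][j] = min implied NW-rank bound (n=9, 30 conditions):

  row 1: 0  0  0  0  0  1  1  1  1
  row 2: 0  0  0  1  1  2  2  2  2
  row 3: 0  0  0  1  1  2  2  2  3
  row 4: 0  0  0  1  2  3  3  3  4
  row 5: 0  0  0  1  2  3  4  4  5
  row 6: 0  0  0  1  2  3  4  5  6
  row 7: 0  1  1  2  3  4  5  6  7
  row 8: 0  1  2  3  4  5  6  7  8
  row 9: 1  2  3  4  5  6  7  8  9

hence w(1..9) = (6, 4, 9, 5, 7, 8, 2, 3, 1).

D(w) has 25 cells with 5 SE-corners; essential set:

[(1, 5, 0), (3, 5, 1), (3, 8, 2), (6, 3, 0), (8, 1, 0)]


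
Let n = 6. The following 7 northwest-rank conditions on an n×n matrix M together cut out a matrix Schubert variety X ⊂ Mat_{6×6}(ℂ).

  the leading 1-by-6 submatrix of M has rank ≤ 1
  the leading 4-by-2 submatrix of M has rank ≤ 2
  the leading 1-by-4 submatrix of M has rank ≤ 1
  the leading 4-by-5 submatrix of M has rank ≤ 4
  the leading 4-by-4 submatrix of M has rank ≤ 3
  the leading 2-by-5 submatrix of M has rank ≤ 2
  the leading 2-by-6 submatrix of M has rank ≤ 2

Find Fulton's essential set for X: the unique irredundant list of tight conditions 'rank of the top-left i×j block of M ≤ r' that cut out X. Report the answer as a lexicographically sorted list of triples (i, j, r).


Reconstructing r_w from the 7 given conditions:

  i=1: 1 | 1 | 1 | 1 | 1 | 1
  i=2: 1 | 2 | 2 | 2 | 2 | 2
  i=3: 1 | 2 | 3 | 3 | 3 | 3
  i=4: 1 | 2 | 3 | 3 | 4 | 4
  i=5: 1 | 2 | 3 | 4 | 5 | 5
  i=6: 1 | 2 | 3 | 4 | 5 | 6

hence w(1..6) = (1, 2, 3, 5, 4, 6).

ℓ(w)=1; the 1 essential cell (i,j,r):

[(4, 4, 3)]


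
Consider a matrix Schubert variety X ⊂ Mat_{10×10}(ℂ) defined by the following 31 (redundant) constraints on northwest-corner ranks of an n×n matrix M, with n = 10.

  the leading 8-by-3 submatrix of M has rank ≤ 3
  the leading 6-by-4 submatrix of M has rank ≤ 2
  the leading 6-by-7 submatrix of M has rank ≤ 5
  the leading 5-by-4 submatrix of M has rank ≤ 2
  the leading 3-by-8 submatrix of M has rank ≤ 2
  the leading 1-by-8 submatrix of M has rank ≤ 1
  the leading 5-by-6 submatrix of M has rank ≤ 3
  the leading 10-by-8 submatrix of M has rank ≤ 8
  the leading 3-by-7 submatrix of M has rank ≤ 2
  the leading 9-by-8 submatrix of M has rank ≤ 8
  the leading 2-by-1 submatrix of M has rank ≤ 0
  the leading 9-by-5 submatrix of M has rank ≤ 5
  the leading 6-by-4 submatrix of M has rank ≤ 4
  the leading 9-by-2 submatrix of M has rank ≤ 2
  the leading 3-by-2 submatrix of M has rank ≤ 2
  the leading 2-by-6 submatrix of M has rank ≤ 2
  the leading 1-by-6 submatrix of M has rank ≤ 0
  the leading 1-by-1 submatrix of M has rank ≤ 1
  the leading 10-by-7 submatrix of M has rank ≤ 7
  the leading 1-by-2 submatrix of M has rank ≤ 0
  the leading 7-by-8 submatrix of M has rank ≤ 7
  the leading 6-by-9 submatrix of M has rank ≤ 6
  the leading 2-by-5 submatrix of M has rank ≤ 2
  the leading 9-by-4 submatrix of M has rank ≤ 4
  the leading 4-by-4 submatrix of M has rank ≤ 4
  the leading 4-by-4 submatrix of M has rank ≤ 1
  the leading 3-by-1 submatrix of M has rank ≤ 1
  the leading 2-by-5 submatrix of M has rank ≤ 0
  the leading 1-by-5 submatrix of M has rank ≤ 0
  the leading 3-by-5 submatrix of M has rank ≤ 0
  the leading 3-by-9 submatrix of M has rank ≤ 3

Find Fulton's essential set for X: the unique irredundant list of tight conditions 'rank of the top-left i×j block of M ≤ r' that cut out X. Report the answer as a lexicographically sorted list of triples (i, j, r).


The tightest implied rank at each (i,j), from the 31 conditions:

  i=1: 0 0 0 0 0 0 1 1 1 1
  i=2: 0 0 0 0 0 1 2 2 2 2
  i=3: 0 0 0 0 0 1 2 2 3 3
  i=4: 1 1 1 1 1 2 3 3 4 4
  i=5: 1 2 2 2 2 3 4 4 5 5
  i=6: 1 2 2 2 3 4 5 5 6 6
  i=7: 1 2 3 3 4 5 6 6 7 7
  i=8: 1 2 3 4 5 6 7 7 8 8
  i=9: 1 2 3 4 5 6 7 8 9 9
  i=10: 1 2 3 4 5 6 7 8 9 10

second differences of R give the permutation w = (7, 6, 9, 1, 2, 5, 3, 4, 8, 10).

ℓ(w)=19; the 4 essential cells (i,j,r):

[(1, 6, 0), (3, 5, 0), (3, 8, 2), (6, 4, 2)]


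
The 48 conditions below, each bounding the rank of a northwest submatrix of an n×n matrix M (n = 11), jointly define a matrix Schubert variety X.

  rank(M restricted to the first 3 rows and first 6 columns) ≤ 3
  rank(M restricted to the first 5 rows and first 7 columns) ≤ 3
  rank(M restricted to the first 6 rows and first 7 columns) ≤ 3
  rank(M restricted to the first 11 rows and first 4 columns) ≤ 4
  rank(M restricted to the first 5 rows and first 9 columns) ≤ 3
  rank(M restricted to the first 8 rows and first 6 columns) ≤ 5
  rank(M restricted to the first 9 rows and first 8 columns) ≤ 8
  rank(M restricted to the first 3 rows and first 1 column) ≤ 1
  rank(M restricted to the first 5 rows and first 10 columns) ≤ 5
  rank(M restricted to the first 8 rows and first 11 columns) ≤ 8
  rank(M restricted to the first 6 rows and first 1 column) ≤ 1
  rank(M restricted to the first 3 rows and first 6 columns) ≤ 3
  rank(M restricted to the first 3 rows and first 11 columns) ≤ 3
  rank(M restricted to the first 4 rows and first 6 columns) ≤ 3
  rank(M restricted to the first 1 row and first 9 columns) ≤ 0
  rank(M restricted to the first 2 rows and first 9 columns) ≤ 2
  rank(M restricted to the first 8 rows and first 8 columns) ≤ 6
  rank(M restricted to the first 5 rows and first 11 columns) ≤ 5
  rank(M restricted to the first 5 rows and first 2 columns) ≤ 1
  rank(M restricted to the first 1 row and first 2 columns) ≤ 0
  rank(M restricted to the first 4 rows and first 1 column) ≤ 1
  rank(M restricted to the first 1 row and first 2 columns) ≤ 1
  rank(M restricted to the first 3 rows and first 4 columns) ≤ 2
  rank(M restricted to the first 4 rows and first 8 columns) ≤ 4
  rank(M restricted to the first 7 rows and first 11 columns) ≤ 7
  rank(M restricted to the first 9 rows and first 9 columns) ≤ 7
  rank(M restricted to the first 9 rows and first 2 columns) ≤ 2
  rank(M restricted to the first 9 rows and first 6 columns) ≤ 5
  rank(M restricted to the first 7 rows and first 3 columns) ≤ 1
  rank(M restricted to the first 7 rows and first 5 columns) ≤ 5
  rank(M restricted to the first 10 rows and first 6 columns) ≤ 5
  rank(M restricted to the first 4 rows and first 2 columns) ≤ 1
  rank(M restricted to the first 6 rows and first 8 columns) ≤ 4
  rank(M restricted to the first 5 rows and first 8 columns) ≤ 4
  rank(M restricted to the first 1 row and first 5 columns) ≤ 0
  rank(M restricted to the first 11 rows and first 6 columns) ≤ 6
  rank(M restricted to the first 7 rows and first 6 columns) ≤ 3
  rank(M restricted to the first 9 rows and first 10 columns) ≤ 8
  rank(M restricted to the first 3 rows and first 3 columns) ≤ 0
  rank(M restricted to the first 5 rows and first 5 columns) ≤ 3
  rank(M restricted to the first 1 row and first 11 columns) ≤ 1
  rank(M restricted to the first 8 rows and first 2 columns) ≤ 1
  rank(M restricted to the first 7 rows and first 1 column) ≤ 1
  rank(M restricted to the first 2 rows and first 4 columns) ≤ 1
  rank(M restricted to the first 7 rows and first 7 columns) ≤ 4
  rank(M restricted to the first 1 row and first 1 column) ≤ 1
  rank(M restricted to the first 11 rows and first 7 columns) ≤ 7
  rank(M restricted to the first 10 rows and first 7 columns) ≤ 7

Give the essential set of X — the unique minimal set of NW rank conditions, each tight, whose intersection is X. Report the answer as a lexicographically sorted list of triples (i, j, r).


Recovering R(i,j) via the rank-extension bound from the 48 conditions:

  R[1]: 0  0  0  0  0  0  0  0  0  1  1
  R[2]: 0  0  0  1  1  1  1  1  1  2  2
  R[3]: 0  0  0  1  2  2  2  2  2  3  3
  R[4]: 1  1  1  2  3  3  3  3  3  4  4
  R[5]: 1  1  1  2  3  3  3  3  3  4  5
  R[6]: 1  1  1  2  3  3  3  4  4  5  6
  R[7]: 1  1  1  2  3  3  4  5  5  6  7
  R[8]: 1  1  2  3  4  4  5  6  6  7  8
  R[9]: 1  2  3  4  5  5  6  7  7  8  9
  R[10]: 1  2  3  4  5  5  6  7  8  9  10
  R[11]: 1  2  3  4  5  6  7  8  9  10  11

so w = (10, 4, 5, 1, 11, 8, 7, 3, 2, 9, 6).

Fulton essential set (8 of the 30 Rothe cells):

[(1, 9, 0), (3, 3, 0), (5, 9, 3), (6, 7, 3), (7, 3, 1), (7, 6, 3), (8, 2, 1), (10, 6, 5)]


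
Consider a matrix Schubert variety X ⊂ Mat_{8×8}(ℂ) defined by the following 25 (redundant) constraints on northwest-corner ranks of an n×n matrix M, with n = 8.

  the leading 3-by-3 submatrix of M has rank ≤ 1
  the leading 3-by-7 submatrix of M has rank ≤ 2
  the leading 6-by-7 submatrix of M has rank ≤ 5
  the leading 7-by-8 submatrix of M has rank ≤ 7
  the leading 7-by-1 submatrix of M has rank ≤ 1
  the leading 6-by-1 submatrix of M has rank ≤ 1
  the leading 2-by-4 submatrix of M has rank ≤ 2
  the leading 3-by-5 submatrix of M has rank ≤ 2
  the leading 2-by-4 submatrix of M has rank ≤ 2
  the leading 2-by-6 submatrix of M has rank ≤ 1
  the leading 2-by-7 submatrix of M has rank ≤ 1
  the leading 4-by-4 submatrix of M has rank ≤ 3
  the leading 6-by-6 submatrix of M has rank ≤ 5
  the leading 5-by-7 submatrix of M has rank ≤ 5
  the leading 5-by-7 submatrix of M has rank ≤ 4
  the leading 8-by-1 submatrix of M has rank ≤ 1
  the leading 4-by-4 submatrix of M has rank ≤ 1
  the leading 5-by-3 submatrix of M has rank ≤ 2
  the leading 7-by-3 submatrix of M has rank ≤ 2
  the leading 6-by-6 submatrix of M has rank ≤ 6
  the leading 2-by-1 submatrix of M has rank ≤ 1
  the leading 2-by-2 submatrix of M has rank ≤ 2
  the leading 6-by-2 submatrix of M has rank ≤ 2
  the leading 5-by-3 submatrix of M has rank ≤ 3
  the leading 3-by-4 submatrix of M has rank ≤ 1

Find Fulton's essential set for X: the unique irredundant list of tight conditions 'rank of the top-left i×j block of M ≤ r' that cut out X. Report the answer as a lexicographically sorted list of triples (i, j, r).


Propagating the 25 rank bounds to every northwest block:

  i=1: 1 1 1 1 1 1 1 1
  i=2: 1 1 1 1 1 1 1 2
  i=3: 1 1 1 1 2 2 2 3
  i=4: 1 1 1 1 2 3 3 4
  i=5: 1 2 2 2 3 4 4 5
  i=6: 1 2 2 3 4 5 5 6
  i=7: 1 2 2 3 4 5 6 7
  i=8: 1 2 3 4 5 6 7 8

second differences of R give the permutation w = (1, 8, 5, 6, 2, 4, 7, 3).

ℓ(w)=14; the 3 essential cells (i,j,r):

[(2, 7, 1), (4, 4, 1), (7, 3, 2)]


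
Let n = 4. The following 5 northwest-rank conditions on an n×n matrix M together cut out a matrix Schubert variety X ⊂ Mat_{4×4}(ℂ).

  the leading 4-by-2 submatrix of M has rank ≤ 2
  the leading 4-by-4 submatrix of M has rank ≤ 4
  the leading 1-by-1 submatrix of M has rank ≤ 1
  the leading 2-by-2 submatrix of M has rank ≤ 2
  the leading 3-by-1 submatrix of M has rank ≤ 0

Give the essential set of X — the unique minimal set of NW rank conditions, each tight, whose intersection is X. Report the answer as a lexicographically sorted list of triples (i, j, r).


Rank table r_w(4×4) implied by the 5 constraints:

  i=1: 0  1  1  1
  i=2: 0  1  2  2
  i=3: 0  1  2  3
  i=4: 1  2  3  4

giving w = (2, 3, 4, 1) via Δ²R.

|D(w)|=3, |Ess(w)|=1:

[(3, 1, 0)]


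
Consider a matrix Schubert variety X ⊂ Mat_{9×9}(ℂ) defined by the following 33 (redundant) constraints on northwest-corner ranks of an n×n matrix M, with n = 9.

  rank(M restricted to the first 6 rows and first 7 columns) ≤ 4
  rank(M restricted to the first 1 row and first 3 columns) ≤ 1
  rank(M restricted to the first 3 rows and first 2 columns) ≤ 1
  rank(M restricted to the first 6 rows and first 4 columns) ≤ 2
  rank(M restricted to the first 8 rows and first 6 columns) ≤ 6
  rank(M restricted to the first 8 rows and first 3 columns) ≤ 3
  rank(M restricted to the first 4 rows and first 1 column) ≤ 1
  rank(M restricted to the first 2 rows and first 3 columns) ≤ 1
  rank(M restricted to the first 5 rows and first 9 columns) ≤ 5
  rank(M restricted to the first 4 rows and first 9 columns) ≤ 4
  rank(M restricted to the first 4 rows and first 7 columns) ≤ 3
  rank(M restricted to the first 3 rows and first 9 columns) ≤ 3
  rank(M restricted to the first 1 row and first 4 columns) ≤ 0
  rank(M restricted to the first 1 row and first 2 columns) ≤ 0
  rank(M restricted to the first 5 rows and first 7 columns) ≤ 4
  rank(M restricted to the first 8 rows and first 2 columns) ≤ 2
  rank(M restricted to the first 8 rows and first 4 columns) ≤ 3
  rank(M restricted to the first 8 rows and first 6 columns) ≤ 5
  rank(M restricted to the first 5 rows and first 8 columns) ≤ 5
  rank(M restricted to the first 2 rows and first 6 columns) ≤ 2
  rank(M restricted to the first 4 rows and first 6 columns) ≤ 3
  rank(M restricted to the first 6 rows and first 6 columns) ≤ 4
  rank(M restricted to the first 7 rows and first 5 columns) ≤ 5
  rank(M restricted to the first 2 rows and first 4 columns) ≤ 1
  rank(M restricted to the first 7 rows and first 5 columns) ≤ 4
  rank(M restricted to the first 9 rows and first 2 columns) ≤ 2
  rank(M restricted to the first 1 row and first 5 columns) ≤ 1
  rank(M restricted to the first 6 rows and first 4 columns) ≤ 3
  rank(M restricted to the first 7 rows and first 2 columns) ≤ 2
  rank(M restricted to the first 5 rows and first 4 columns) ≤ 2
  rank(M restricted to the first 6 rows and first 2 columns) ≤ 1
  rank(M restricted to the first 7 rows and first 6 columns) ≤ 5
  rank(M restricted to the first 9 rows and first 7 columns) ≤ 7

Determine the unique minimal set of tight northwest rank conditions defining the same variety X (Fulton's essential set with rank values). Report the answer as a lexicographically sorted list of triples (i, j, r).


Rank table r_w(9×9) implied by the 33 constraints:

  R[1]: 0  0  0  0  1  1  1  1  1
  R[2]: 1  1  1  1  2  2  2  2  2
  R[3]: 1  1  2  2  3  3  3  3  3
  R[4]: 1  1  2  2  3  3  3  4  4
  R[5]: 1  1  2  2  3  4  4  5  5
  R[6]: 1  1  2  2  3  4  4  5  6
  R[7]: 1  2  3  3  4  5  5  6  7
  R[8]: 1  2  3  3  4  5  6  7  8
  R[9]: 1  2  3  4  5  6  7  8  9

hence w(1..9) = (5, 1, 3, 8, 6, 9, 2, 7, 4).

6 SE-corners of the 15-cell Rothe diagram give Ess(w):

[(1, 4, 0), (4, 7, 3), (6, 2, 1), (6, 4, 2), (6, 7, 4), (8, 4, 3)]


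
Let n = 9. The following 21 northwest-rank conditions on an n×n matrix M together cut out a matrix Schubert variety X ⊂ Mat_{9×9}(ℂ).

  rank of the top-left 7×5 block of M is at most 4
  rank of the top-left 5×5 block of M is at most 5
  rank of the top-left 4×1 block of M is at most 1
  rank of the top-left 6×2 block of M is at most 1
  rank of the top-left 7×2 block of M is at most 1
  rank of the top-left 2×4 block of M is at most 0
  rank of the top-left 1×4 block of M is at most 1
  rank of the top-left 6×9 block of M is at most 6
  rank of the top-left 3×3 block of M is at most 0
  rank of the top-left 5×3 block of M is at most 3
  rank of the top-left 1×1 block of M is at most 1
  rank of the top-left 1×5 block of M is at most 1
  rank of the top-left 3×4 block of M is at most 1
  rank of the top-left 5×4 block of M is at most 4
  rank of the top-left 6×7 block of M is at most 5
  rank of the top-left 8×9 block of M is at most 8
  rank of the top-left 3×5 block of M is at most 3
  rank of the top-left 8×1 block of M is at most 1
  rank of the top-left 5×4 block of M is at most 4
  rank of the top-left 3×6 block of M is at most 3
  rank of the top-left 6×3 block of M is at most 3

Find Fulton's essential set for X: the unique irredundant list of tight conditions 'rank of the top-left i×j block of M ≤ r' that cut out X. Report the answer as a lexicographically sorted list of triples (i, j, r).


Computing R[i][j] = min implied NW-rank bound (n=9, 21 conditions):

  i=1: 0 | 0 | 0 | 0 | 1 | 1 | 1 | 1 | 1
  i=2: 0 | 0 | 0 | 0 | 1 | 2 | 2 | 2 | 2
  i=3: 0 | 0 | 0 | 1 | 2 | 3 | 3 | 3 | 3
  i=4: 1 | 1 | 1 | 2 | 3 | 4 | 4 | 4 | 4
  i=5: 1 | 1 | 2 | 3 | 4 | 5 | 5 | 5 | 5
  i=6: 1 | 1 | 2 | 3 | 4 | 5 | 5 | 6 | 6
  i=7: 1 | 1 | 2 | 3 | 4 | 5 | 6 | 7 | 7
  i=8: 1 | 2 | 3 | 4 | 5 | 6 | 7 | 8 | 8
  i=9: 1 | 2 | 3 | 4 | 5 | 6 | 7 | 8 | 9

so w = (5, 6, 4, 1, 3, 8, 7, 2, 9).

4 SE-corners of the 15-cell Rothe diagram give Ess(w):

[(2, 4, 0), (3, 3, 0), (6, 7, 5), (7, 2, 1)]


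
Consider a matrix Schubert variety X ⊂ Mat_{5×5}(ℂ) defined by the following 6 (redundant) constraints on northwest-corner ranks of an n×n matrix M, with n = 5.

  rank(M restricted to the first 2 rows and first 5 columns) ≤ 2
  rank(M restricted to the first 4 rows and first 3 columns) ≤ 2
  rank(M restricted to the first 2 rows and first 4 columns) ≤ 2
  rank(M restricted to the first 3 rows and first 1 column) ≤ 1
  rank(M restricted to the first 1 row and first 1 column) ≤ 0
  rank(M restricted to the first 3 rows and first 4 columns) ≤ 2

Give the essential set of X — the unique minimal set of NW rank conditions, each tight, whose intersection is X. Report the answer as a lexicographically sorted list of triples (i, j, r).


Computing R[i][j] = min implied NW-rank bound (n=5, 6 conditions):

  0, 1, 1, 1, 1
  1, 2, 2, 2, 2
  1, 2, 2, 2, 3
  1, 2, 2, 3, 4
  1, 2, 3, 4, 5

reading off 1-entries of Δ²R: w = (2, 1, 5, 4, 3).

|D(w)|=4, |Ess(w)|=3:

[(1, 1, 0), (3, 4, 2), (4, 3, 2)]


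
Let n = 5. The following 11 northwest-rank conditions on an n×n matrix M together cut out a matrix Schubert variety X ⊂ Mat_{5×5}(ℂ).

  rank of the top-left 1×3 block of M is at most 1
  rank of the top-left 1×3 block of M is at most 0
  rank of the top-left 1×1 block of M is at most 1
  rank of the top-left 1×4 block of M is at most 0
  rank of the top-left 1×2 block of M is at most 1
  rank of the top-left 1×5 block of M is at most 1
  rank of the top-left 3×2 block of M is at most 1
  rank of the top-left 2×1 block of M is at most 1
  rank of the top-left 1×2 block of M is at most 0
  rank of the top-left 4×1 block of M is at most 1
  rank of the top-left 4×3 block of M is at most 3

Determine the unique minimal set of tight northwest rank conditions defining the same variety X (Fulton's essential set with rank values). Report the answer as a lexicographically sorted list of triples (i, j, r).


The tightest implied rank at each (i,j), from the 11 conditions:

  R[1]: 0, 0, 0, 0, 1
  R[2]: 1, 1, 1, 1, 2
  R[3]: 1, 1, 2, 2, 3
  R[4]: 1, 2, 3, 3, 4
  R[5]: 1, 2, 3, 4, 5

giving w = (5, 1, 3, 2, 4) via Δ²R.

Rothe diagram D(w) (5 cells), 2 SE-corners (essential conditions):

[(1, 4, 0), (3, 2, 1)]


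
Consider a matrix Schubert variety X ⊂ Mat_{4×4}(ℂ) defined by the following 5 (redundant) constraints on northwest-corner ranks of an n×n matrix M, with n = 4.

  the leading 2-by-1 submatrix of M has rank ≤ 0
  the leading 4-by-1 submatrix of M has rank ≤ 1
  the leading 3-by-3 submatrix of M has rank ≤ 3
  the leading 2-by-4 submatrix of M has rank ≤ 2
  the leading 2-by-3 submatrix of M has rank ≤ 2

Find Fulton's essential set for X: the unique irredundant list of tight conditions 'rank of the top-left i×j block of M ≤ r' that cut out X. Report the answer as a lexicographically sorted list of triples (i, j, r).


Rank table r_w(4×4) implied by the 5 constraints:

  R[1]: 0 1 1 1
  R[2]: 0 1 2 2
  R[3]: 1 2 3 3
  R[4]: 1 2 3 4

hence w(1..4) = (2, 3, 1, 4).

D(w) has 2 cells with 1 SE-corner; essential set:

[(2, 1, 0)]


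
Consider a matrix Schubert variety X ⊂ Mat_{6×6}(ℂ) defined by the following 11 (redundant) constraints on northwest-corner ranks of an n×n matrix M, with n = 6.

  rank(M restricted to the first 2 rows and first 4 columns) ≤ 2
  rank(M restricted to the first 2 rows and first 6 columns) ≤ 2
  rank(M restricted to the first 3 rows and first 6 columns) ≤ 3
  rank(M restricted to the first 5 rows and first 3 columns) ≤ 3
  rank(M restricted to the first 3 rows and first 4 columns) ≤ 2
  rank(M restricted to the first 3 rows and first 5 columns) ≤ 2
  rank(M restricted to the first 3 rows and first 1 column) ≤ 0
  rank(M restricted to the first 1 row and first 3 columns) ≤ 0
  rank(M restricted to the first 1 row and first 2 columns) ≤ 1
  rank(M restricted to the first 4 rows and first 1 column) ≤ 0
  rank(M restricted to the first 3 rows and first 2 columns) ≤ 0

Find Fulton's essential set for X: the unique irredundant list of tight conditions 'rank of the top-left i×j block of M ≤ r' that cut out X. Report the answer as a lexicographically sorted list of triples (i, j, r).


The tightest implied rank at each (i,j), from the 11 conditions:

  0  0  0  1  1  1
  0  0  1  2  2  2
  0  0  1  2  2  3
  0  1  2  3  3  4
  1  2  3  4  4  5
  1  2  3  4  5  6

giving w = (4, 3, 6, 2, 1, 5) via Δ²R.

Rothe diagram D(w) (9 cells), 4 SE-corners (essential conditions):

[(1, 3, 0), (3, 2, 0), (3, 5, 2), (4, 1, 0)]


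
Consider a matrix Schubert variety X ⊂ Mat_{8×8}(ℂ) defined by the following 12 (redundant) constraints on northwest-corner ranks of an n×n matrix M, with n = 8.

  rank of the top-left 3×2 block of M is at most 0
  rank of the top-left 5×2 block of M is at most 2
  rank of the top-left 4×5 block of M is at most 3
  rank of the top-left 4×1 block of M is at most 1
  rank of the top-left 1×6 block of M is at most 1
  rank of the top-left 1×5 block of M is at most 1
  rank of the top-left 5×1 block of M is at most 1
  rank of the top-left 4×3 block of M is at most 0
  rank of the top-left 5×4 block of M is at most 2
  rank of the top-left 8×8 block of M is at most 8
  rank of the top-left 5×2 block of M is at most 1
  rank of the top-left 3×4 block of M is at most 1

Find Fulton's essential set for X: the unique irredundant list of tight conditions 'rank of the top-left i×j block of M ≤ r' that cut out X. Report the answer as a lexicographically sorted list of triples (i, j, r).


Computing R[i][j] = min implied NW-rank bound (n=8, 12 conditions):

  row 1: 0 | 0 | 0 | 1 | 1 | 1 | 1 | 1
  row 2: 0 | 0 | 0 | 1 | 2 | 2 | 2 | 2
  row 3: 0 | 0 | 0 | 1 | 2 | 3 | 3 | 3
  row 4: 0 | 0 | 0 | 1 | 2 | 3 | 4 | 4
  row 5: 1 | 1 | 1 | 2 | 3 | 4 | 5 | 5
  row 6: 1 | 2 | 2 | 3 | 4 | 5 | 6 | 6
  row 7: 1 | 2 | 3 | 4 | 5 | 6 | 7 | 7
  row 8: 1 | 2 | 3 | 4 | 5 | 6 | 7 | 8

the unique w with this rank table is (4, 5, 6, 7, 1, 2, 3, 8).

1 SE-corner of the 12-cell Rothe diagram gives Ess(w):

[(4, 3, 0)]


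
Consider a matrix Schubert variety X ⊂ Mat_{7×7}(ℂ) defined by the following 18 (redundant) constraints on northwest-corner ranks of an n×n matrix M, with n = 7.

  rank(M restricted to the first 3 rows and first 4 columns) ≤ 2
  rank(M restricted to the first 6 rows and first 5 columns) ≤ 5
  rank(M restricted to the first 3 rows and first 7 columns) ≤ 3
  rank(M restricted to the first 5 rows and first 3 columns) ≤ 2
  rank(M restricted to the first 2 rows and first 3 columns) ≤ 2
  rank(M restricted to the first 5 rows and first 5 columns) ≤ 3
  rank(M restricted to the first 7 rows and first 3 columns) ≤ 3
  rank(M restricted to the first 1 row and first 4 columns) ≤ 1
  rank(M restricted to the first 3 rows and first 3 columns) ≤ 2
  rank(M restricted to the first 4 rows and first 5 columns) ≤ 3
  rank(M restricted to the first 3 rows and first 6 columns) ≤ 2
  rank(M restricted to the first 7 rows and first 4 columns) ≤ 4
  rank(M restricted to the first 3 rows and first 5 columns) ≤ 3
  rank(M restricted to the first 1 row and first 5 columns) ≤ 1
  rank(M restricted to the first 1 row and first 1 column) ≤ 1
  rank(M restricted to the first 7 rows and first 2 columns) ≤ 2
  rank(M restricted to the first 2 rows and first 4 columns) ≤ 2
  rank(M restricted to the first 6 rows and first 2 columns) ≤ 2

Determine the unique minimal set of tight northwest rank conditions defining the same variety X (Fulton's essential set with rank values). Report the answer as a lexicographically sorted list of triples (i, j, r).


Propagating the 18 rank bounds to every northwest block:

  row 1: 1 1 1 1 1 1 1
  row 2: 1 2 2 2 2 2 2
  row 3: 1 2 2 2 2 2 3
  row 4: 1 2 2 3 3 3 4
  row 5: 1 2 2 3 3 4 5
  row 6: 1 2 3 4 4 5 6
  row 7: 1 2 3 4 5 6 7

the unique w with this rank table is (1, 2, 7, 4, 6, 3, 5).

ℓ(w)=7; the 3 essential cells (i,j,r):

[(3, 6, 2), (5, 3, 2), (5, 5, 3)]


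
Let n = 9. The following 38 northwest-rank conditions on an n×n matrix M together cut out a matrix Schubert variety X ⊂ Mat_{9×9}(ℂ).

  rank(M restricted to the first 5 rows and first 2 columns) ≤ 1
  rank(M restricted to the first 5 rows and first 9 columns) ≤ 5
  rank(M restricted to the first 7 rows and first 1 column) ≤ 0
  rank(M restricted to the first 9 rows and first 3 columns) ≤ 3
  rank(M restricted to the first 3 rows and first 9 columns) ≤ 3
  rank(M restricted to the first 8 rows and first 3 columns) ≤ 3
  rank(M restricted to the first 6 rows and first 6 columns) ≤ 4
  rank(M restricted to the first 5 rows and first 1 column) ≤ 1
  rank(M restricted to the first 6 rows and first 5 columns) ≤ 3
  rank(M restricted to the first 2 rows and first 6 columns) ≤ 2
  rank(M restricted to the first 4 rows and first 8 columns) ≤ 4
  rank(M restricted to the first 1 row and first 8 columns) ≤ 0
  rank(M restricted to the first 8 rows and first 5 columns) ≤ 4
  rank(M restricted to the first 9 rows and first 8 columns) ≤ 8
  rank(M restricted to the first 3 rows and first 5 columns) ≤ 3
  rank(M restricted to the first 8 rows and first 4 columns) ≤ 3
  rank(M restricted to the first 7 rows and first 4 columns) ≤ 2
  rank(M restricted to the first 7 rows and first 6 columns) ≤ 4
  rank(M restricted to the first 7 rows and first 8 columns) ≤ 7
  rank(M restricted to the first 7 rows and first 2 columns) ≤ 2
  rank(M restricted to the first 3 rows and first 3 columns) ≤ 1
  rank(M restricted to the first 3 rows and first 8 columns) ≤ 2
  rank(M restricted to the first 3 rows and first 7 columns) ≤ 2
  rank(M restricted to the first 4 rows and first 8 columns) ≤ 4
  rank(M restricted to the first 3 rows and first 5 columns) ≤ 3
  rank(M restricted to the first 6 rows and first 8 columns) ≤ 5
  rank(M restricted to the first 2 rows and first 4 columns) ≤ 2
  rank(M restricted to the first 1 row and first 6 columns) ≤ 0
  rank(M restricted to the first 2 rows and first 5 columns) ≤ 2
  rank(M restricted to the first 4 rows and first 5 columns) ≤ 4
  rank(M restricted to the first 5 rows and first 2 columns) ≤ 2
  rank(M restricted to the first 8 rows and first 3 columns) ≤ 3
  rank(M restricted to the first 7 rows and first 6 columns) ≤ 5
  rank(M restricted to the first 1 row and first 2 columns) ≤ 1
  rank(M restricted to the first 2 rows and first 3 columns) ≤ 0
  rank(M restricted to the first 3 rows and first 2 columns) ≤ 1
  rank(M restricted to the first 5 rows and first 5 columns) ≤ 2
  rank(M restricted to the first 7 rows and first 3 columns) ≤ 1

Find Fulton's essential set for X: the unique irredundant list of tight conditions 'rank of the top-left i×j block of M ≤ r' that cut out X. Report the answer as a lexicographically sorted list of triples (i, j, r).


Rank table r_w(9×9) implied by the 38 constraints:

  row 1: 0 | 0 | 0 | 0 | 0 | 0 | 0 | 0 | 1
  row 2: 0 | 0 | 0 | 1 | 1 | 1 | 1 | 1 | 2
  row 3: 0 | 1 | 1 | 2 | 2 | 2 | 2 | 2 | 3
  row 4: 0 | 1 | 1 | 2 | 2 | 3 | 3 | 3 | 4
  row 5: 0 | 1 | 1 | 2 | 2 | 3 | 4 | 4 | 5
  row 6: 0 | 1 | 1 | 2 | 3 | 4 | 5 | 5 | 6
  row 7: 0 | 1 | 1 | 2 | 3 | 4 | 5 | 6 | 7
  row 8: 1 | 2 | 2 | 3 | 4 | 5 | 6 | 7 | 8
  row 9: 1 | 2 | 3 | 4 | 5 | 6 | 7 | 8 | 9

hence w(1..9) = (9, 4, 2, 6, 7, 5, 8, 1, 3).

Fulton essential set (5 of the 22 Rothe cells):

[(1, 8, 0), (2, 3, 0), (5, 5, 2), (7, 1, 0), (7, 3, 1)]


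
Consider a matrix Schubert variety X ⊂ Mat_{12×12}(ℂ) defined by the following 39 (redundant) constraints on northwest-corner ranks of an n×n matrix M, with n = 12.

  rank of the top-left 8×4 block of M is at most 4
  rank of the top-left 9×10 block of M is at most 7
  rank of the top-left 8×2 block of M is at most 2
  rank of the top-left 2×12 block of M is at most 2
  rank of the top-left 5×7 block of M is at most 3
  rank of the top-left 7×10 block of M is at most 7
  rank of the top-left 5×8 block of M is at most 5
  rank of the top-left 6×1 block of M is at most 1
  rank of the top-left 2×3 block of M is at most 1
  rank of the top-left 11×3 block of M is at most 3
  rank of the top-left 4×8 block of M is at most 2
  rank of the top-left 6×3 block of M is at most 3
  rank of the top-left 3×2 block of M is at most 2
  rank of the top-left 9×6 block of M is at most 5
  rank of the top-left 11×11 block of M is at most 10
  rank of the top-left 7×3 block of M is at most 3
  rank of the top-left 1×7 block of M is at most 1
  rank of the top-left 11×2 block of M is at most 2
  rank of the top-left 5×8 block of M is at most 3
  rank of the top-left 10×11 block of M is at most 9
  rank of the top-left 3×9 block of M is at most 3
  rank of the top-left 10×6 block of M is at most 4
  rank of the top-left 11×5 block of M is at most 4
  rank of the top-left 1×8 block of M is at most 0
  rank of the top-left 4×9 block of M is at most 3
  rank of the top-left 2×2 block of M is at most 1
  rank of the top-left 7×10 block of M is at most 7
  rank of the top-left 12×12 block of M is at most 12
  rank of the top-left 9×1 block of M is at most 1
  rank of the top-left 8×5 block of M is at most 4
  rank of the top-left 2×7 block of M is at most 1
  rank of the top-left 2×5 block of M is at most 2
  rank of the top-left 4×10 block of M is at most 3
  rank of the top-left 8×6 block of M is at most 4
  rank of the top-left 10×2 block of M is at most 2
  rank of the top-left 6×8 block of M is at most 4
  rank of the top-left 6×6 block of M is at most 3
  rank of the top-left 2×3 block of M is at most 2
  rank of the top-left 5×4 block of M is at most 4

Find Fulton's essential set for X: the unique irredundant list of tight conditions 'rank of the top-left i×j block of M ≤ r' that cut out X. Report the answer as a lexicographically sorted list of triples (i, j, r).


Propagating the 39 rank bounds to every northwest block:

  R[1]: 0, 0, 0, 0, 0, 0, 0, 0, 1, 1, 1, 1
  R[2]: 1, 1, 1, 1, 1, 1, 1, 1, 2, 2, 2, 2
  R[3]: 1, 2, 2, 2, 2, 2, 2, 2, 3, 3, 3, 3
  R[4]: 1, 2, 2, 2, 2, 2, 2, 2, 3, 3, 4, 4
  R[5]: 1, 2, 3, 3, 3, 3, 3, 3, 4, 4, 5, 5
  R[6]: 1, 2, 3, 3, 3, 3, 4, 4, 5, 5, 6, 6
  R[7]: 1, 2, 3, 4, 4, 4, 5, 5, 6, 6, 7, 7
  R[8]: 1, 2, 3, 4, 4, 4, 5, 6, 7, 7, 8, 8
  R[9]: 1, 2, 3, 4, 4, 4, 5, 6, 7, 7, 8, 9
  R[10]: 1, 2, 3, 4, 4, 4, 5, 6, 7, 8, 9, 10
  R[11]: 1, 2, 3, 4, 4, 5, 6, 7, 8, 9, 10, 11
  R[12]: 1, 2, 3, 4, 5, 6, 7, 8, 9, 10, 11, 12

giving w = (9, 1, 2, 11, 3, 7, 4, 8, 12, 10, 6, 5) via Δ²R.

Rothe diagram D(w) (26 cells), 7 SE-corners (essential conditions):

[(1, 8, 0), (4, 8, 2), (4, 10, 3), (6, 6, 3), (9, 10, 7), (10, 6, 4), (11, 5, 4)]


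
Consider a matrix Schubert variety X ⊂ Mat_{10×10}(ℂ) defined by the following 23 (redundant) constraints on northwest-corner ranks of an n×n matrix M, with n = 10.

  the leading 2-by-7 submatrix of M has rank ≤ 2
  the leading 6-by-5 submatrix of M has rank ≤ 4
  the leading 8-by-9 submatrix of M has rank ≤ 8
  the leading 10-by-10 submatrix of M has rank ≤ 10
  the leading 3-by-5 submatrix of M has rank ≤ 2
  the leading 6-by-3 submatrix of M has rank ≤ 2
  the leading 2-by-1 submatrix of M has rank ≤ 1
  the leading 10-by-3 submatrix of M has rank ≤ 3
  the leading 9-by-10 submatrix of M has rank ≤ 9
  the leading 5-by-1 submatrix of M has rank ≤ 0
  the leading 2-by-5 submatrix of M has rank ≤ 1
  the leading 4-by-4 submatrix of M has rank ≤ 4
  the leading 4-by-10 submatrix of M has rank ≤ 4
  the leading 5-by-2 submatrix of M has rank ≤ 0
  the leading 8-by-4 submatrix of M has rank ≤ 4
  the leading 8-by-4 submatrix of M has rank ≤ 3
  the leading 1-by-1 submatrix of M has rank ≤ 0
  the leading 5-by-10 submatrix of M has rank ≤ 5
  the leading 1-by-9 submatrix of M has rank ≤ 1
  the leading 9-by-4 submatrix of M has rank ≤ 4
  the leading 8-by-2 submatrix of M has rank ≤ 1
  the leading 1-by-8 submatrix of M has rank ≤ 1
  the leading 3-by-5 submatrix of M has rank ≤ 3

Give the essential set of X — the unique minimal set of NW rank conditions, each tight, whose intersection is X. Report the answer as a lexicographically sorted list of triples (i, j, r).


Propagating the 23 rank bounds to every northwest block:

  0, 0, 1, 1, 1, 1, 1, 1, 1, 1
  0, 0, 1, 1, 1, 2, 2, 2, 2, 2
  0, 0, 1, 2, 2, 3, 3, 3, 3, 3
  0, 0, 1, 2, 3, 4, 4, 4, 4, 4
  0, 0, 1, 2, 3, 4, 5, 5, 5, 5
  1, 1, 2, 3, 4, 5, 6, 6, 6, 6
  1, 1, 2, 3, 4, 5, 6, 7, 7, 7
  1, 1, 2, 3, 4, 5, 6, 7, 8, 8
  1, 2, 3, 4, 5, 6, 7, 8, 9, 9
  1, 2, 3, 4, 5, 6, 7, 8, 9, 10

second differences of R give the permutation w = (3, 6, 4, 5, 7, 1, 8, 9, 2, 10).

ℓ(w)=14; the 3 essential cells (i,j,r):

[(2, 5, 1), (5, 2, 0), (8, 2, 1)]
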